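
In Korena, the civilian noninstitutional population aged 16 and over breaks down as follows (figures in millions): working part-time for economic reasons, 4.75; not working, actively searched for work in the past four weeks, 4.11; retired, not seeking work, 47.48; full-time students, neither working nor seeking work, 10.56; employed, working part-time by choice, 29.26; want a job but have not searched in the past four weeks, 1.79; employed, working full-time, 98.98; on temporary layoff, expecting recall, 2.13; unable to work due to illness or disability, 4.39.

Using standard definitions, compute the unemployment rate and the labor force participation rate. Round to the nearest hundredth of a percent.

Employed = 4.75 + 29.26 + 98.98 = 132.99 million (anyone who worked, including part-time for economic reasons, counts as employed).
Unemployed = 4.11 + 2.13 = 6.24 million (jobless and actively searching, or on temporary layoff).
Labor force = 132.99 + 6.24 = 139.23 million.
Not in labor force = 47.48 + 10.56 + 1.79 + 4.39 = 64.22 million (those not working and not actively searching are outside the labor force — including those who want a job but have given up searching).
Civilian working-age population = 139.23 + 64.22 = 203.45 million.
Unemployment rate = 6.24 / 139.23 = 4.48%.
Labor force participation rate = 139.23 / 203.45 = 68.43%.

Unemployment rate ≈ 4.48%; labor force participation rate ≈ 68.43%.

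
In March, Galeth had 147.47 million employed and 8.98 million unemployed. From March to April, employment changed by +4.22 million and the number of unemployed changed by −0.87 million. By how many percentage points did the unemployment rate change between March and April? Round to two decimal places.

March: labor force = 147.47 + 8.98 = 156.45; u = 8.98/156.45 = 5.74%.
April: labor force = 151.69 + 8.11 = 159.80; u = 8.11/159.80 = 5.08%.
Change = 5.08% − 5.74% = −0.66 pp.

The unemployment rate changed by −0.66 percentage points.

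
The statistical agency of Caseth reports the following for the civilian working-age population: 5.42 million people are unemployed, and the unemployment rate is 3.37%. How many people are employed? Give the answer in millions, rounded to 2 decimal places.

Labor force = U / u = 5.42 / 0.0337 ≈ 160.83 million.
Employed = labor force − unemployed = 160.83 − 5.42 = 155.41 million.

About 155.41 million are employed.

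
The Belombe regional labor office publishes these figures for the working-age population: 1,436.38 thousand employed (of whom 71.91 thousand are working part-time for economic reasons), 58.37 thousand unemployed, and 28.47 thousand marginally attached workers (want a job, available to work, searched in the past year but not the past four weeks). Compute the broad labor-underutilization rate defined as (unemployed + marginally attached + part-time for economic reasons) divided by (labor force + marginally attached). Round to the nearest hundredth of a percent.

Broad underutilization rate ≈ 10.42%.

Labor force = 1,436.38 + 58.37 = 1,494.75 thousand.
Numerator = 58.37 + 28.47 + 71.91 = 158.75 thousand.
Denominator = 1,494.75 + 28.47 = 1,523.22 thousand.
Broad rate = 158.75 / 1,523.22 = 10.42%.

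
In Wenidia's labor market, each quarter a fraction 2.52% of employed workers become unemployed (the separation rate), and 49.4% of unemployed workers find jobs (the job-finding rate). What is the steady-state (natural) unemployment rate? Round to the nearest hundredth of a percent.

At steady state the flows balance: s·E = f·U, so U/(E+U) = s/(s+f).
u* = 2.52 / (2.52 + 49.4) = 2.52 / 51.92 = 4.85%.

Steady-state unemployment rate ≈ 4.85%.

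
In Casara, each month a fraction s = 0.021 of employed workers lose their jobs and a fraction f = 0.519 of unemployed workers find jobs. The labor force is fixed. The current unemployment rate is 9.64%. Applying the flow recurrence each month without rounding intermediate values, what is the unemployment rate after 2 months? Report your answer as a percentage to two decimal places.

Unemployment rate after two months ≈ 5.11%.

With a fixed labor force, u_{t+1} = u_t + s·(1−u_t) − f·u_t = u_t·(1−s−f) + s.
Here 1−s−f = 0.460 and s = 0.021.
u_1 = 0.096400 × 0.460 + 0.021 = 0.065344.
u_2 = 0.065344 × 0.460 + 0.021 = 0.051058.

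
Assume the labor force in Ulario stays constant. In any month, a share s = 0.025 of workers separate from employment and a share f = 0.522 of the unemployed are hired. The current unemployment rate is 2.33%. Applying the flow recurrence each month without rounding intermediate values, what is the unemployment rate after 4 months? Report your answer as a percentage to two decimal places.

Unemployment rate after four months ≈ 4.48%.

With a fixed labor force, u_{t+1} = u_t + s·(1−u_t) − f·u_t = u_t·(1−s−f) + s.
Here 1−s−f = 0.453 and s = 0.025.
u_1 = 0.023300 × 0.453 + 0.025 = 0.035555.
u_2 = 0.035555 × 0.453 + 0.025 = 0.041106.
u_3 = 0.041106 × 0.453 + 0.025 = 0.043621.
u_4 = 0.043621 × 0.453 + 0.025 = 0.044760.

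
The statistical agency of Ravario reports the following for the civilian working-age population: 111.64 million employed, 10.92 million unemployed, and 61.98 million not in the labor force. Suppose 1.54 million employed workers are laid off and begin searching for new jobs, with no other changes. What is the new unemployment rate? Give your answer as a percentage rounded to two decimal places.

Initially, labor force = 111.64 + 10.92 = 122.56 million, so u = 10.92/122.56 = 8.91%.
After the change, employed falls and unemployed rises by 1.54; labor force unchanged → E = 110.10, U = 12.46, labor force = 122.56 million.
New unemployment rate = 12.46 / 122.56 = 10.17%.

New unemployment rate ≈ 10.17%.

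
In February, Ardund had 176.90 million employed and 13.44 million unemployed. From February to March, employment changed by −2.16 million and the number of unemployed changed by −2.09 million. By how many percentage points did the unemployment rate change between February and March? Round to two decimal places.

February: labor force = 176.90 + 13.44 = 190.34; u = 13.44/190.34 = 7.06%.
March: labor force = 174.74 + 11.35 = 186.09; u = 11.35/186.09 = 6.10%.
Change = 6.10% − 7.06% = −0.96 pp.

The unemployment rate changed by −0.96 percentage points.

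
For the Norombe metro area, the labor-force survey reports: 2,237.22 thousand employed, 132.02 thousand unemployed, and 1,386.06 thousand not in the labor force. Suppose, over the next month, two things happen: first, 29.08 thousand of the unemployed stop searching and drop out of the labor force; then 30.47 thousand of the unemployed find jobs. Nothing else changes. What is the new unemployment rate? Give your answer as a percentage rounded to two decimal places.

Initially, labor force = 2,237.22 + 132.02 = 2,369.24 thousand, so u = 132.02/2,369.24 = 5.57%.
After the first change, unemployed and labor force both fall by 29.08 → E = 2,237.22, U = 102.94, labor force = 2,340.16 thousand.
After the second change, unemployed falls and employed rises by 30.47; labor force unchanged → E = 2,267.69, U = 72.47, labor force = 2,340.16 thousand.
New unemployment rate = 72.47 / 2,340.16 = 3.10%.

New unemployment rate ≈ 3.10%.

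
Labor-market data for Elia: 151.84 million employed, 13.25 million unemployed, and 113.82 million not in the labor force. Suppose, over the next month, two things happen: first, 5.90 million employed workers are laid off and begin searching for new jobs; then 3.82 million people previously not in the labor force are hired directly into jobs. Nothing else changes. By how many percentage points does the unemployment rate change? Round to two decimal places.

The unemployment rate changes by +3.31 percentage points.

Initially, labor force = 151.84 + 13.25 = 165.09 million, so u = 13.25/165.09 = 8.03%.
After the first change, employed falls and unemployed rises by 5.90; labor force unchanged → E = 145.94, U = 19.15, labor force = 165.09 million.
After the second change, employed and labor force both rise by 3.82; unemployed unchanged → E = 149.76, U = 19.15, labor force = 168.91 million.
New unemployment rate = 19.15 / 168.91 = 11.34%.
Change = 11.34% − 8.03% = +3.31 percentage points.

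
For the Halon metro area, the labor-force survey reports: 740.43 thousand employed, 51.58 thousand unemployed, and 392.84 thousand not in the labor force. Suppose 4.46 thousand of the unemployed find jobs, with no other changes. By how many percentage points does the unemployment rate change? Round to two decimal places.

The unemployment rate changes by −0.56 percentage points.

Initially, labor force = 740.43 + 51.58 = 792.01 thousand, so u = 51.58/792.01 = 6.51%.
After the change, unemployed falls and employed rises by 4.46; labor force unchanged → E = 744.89, U = 47.12, labor force = 792.01 thousand.
New unemployment rate = 47.12 / 792.01 = 5.95%.
Change = 5.95% − 6.51% = −0.56 percentage points.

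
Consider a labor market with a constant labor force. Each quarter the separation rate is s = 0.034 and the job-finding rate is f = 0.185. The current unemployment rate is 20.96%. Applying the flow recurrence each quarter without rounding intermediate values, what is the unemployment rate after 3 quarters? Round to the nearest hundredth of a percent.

Unemployment rate after three quarters ≈ 18.11%.

With a fixed labor force, u_{t+1} = u_t + s·(1−u_t) − f·u_t = u_t·(1−s−f) + s.
Here 1−s−f = 0.781 and s = 0.034.
u_1 = 0.209600 × 0.781 + 0.034 = 0.197698.
u_2 = 0.197698 × 0.781 + 0.034 = 0.188402.
u_3 = 0.188402 × 0.781 + 0.034 = 0.181142.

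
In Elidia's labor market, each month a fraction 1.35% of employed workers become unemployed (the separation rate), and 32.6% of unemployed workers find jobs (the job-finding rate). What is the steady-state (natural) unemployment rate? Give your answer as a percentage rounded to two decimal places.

Steady-state unemployment rate ≈ 3.98%.

At steady state the flows balance: s·E = f·U, so U/(E+U) = s/(s+f).
u* = 1.35 / (1.35 + 32.6) = 1.35 / 33.95 = 3.98%.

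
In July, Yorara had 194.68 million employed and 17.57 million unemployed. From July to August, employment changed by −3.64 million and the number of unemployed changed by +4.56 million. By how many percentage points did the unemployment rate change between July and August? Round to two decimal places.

The unemployment rate changed by +2.10 percentage points.

July: labor force = 194.68 + 17.57 = 212.25; u = 17.57/212.25 = 8.28%.
August: labor force = 191.04 + 22.13 = 213.17; u = 22.13/213.17 = 10.38%.
Change = 10.38% − 8.28% = +2.10 pp.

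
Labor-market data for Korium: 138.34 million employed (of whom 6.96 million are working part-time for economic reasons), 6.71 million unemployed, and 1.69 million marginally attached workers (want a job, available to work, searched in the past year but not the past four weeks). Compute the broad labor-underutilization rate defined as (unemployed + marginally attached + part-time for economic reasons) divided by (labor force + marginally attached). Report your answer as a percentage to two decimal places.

Broad underutilization rate ≈ 10.47%.

Labor force = 138.34 + 6.71 = 145.05 million.
Numerator = 6.71 + 1.69 + 6.96 = 15.36 million.
Denominator = 145.05 + 1.69 = 146.74 million.
Broad rate = 15.36 / 146.74 = 10.47%.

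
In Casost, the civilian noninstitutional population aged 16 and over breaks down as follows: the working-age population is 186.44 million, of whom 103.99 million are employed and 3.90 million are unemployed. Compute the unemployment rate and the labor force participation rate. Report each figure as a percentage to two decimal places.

Unemployment rate ≈ 3.61%; labor force participation rate ≈ 57.87%.

Labor force = employed + unemployed = 103.99 + 3.90 = 107.89 million.
Unemployment rate = 3.90 / 107.89 = 3.61%.
Labor force participation rate = 107.89 / 186.44 = 57.87%.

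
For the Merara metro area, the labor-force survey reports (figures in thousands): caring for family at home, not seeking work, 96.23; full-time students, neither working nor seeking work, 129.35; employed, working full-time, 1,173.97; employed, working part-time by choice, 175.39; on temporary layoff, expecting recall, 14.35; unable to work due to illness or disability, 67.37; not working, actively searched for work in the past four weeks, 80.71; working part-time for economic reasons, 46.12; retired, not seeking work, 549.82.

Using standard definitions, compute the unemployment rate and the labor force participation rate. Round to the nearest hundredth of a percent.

Employed = 1,173.97 + 175.39 + 46.12 = 1,395.48 thousand (anyone who worked, including part-time for economic reasons, counts as employed).
Unemployed = 14.35 + 80.71 = 95.06 thousand (jobless and actively searching, or on temporary layoff).
Labor force = 1,395.48 + 95.06 = 1,490.54 thousand.
Not in labor force = 96.23 + 129.35 + 67.37 + 549.82 = 842.77 thousand (those not working and not actively searching are outside the labor force).
Civilian working-age population = 1,490.54 + 842.77 = 2,333.31 thousand.
Unemployment rate = 95.06 / 1,490.54 = 6.38%.
Labor force participation rate = 1,490.54 / 2,333.31 = 63.88%.

Unemployment rate ≈ 6.38%; labor force participation rate ≈ 63.88%.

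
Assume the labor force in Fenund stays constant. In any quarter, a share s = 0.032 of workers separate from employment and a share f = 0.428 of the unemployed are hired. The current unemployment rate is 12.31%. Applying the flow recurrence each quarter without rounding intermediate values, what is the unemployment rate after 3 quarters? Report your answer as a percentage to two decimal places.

With a fixed labor force, u_{t+1} = u_t + s·(1−u_t) − f·u_t = u_t·(1−s−f) + s.
Here 1−s−f = 0.540 and s = 0.032.
u_1 = 0.123100 × 0.540 + 0.032 = 0.098474.
u_2 = 0.098474 × 0.540 + 0.032 = 0.085176.
u_3 = 0.085176 × 0.540 + 0.032 = 0.077995.

Unemployment rate after three quarters ≈ 7.80%.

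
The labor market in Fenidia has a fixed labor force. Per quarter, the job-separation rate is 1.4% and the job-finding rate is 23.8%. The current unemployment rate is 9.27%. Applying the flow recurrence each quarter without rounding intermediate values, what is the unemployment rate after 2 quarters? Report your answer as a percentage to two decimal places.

With a fixed labor force, u_{t+1} = u_t + s·(1−u_t) − f·u_t = u_t·(1−s−f) + s.
Here 1−s−f = 0.748 and s = 0.014.
u_1 = 0.092700 × 0.748 + 0.014 = 0.083340.
u_2 = 0.083340 × 0.748 + 0.014 = 0.076338.

Unemployment rate after two quarters ≈ 7.63%.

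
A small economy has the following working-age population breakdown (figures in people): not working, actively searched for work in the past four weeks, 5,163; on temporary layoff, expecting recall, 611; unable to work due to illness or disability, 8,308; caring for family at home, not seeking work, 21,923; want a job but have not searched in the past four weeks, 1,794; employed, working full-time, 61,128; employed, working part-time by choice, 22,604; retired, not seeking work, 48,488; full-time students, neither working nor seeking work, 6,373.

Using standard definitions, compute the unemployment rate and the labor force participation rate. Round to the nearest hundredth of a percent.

Employed = 61,128 + 22,604 = 83,732.
Unemployed = 5,163 + 611 = 5,774 (jobless and actively searching, or on temporary layoff).
Labor force = 83,732 + 5,774 = 89,506.
Not in labor force = 8,308 + 21,923 + 1,794 + 48,488 + 6,373 = 86,886 (those not working and not actively searching are outside the labor force — including those who want a job but have given up searching).
Civilian working-age population = 89,506 + 86,886 = 176,392.
Unemployment rate = 5,774 / 89,506 = 6.45%.
Labor force participation rate = 89,506 / 176,392 = 50.74%.

Unemployment rate ≈ 6.45%; labor force participation rate ≈ 50.74%.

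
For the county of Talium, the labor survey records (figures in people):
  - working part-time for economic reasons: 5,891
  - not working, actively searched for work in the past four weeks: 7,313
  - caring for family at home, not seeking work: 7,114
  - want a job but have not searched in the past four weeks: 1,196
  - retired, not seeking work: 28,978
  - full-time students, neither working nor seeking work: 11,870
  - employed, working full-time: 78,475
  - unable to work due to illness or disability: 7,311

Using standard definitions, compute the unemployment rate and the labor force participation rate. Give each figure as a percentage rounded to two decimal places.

Unemployment rate ≈ 7.98%; labor force participation rate ≈ 61.88%.

Employed = 5,891 + 78,475 = 84,366 (anyone who worked, including part-time for economic reasons, counts as employed).
Unemployed = 7,313.
Labor force = 84,366 + 7,313 = 91,679.
Not in labor force = 7,114 + 1,196 + 28,978 + 11,870 + 7,311 = 56,469 (those not working and not actively searching are outside the labor force — including those who want a job but have given up searching).
Civilian working-age population = 91,679 + 56,469 = 148,148.
Unemployment rate = 7,313 / 91,679 = 7.98%.
Labor force participation rate = 91,679 / 148,148 = 61.88%.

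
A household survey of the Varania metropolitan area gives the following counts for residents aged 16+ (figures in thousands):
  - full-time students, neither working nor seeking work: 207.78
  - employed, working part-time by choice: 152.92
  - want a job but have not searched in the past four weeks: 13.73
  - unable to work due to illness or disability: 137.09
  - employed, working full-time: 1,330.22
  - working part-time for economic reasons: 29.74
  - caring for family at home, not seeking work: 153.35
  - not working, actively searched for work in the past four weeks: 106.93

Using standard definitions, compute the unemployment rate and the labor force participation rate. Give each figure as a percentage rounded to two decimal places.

Employed = 152.92 + 1,330.22 + 29.74 = 1,512.88 thousand (anyone who worked, including part-time for economic reasons, counts as employed).
Unemployed = 106.93 thousand.
Labor force = 1,512.88 + 106.93 = 1,619.81 thousand.
Not in labor force = 207.78 + 13.73 + 137.09 + 153.35 = 511.95 thousand (those not working and not actively searching are outside the labor force — including those who want a job but have given up searching).
Civilian working-age population = 1,619.81 + 511.95 = 2,131.76 thousand.
Unemployment rate = 106.93 / 1,619.81 = 6.60%.
Labor force participation rate = 1,619.81 / 2,131.76 = 75.98%.

Unemployment rate ≈ 6.60%; labor force participation rate ≈ 75.98%.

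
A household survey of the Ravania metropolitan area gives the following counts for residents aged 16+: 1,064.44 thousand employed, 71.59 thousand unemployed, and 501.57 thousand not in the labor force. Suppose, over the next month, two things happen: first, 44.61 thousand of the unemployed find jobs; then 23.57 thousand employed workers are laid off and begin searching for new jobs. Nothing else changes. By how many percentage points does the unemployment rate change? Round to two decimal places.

Initially, labor force = 1,064.44 + 71.59 = 1,136.03 thousand, so u = 71.59/1,136.03 = 6.30%.
After the first change, unemployed falls and employed rises by 44.61; labor force unchanged → E = 1,109.05, U = 26.98, labor force = 1,136.03 thousand.
After the second change, employed falls and unemployed rises by 23.57; labor force unchanged → E = 1,085.48, U = 50.55, labor force = 1,136.03 thousand.
New unemployment rate = 50.55 / 1,136.03 = 4.45%.
Change = 4.45% − 6.30% = −1.85 percentage points.

The unemployment rate changes by −1.85 percentage points.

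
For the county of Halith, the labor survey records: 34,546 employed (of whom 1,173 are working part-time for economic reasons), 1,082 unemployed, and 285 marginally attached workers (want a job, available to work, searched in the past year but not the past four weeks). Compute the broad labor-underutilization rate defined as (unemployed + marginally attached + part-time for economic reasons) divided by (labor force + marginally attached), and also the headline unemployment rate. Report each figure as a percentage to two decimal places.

Labor force = 34,546 + 1,082 = 35,628.
Numerator = 1,082 + 285 + 1,173 = 2,540.
Denominator = 35,628 + 285 = 35,913.
Broad rate = 2,540 / 35,913 = 7.07%.
Headline unemployment rate = 1,082 / 35,628 = 3.04%.

Broad underutilization rate ≈ 7.07%; headline unemployment rate ≈ 3.04%.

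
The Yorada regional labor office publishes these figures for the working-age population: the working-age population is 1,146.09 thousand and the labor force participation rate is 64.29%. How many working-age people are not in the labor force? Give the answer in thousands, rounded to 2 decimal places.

Share not in the labor force = 1 − 0.6429 = 0.3571.
Not in labor force = 0.3571 × 1,146.09 ≈ 409.27 thousand.

About 409.27 thousand are not in the labor force.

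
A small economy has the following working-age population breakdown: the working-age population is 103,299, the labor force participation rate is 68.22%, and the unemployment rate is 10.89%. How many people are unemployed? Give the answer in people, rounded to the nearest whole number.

About 7,674 are unemployed.

Labor force = 0.6822 × 103,299 = 70,471.
Unemployed = 0.1089 × 70,471 ≈ 7,674.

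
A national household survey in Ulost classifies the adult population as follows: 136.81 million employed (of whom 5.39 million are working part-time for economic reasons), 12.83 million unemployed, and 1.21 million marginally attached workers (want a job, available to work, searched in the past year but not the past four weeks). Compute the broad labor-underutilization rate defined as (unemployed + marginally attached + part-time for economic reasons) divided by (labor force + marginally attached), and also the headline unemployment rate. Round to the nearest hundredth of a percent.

Labor force = 136.81 + 12.83 = 149.64 million.
Numerator = 12.83 + 1.21 + 5.39 = 19.43 million.
Denominator = 149.64 + 1.21 = 150.85 million.
Broad rate = 19.43 / 150.85 = 12.88%.
Headline unemployment rate = 12.83 / 149.64 = 8.57%.

Broad underutilization rate ≈ 12.88%; headline unemployment rate ≈ 8.57%.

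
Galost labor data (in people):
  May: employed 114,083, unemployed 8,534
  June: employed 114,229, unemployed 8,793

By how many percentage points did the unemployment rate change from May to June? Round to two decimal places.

May: labor force = 114,083 + 8,534 = 122,617; u = 8,534/122,617 = 6.96%.
June: labor force = 114,229 + 8,793 = 123,022; u = 8,793/123,022 = 7.15%.
Change = 7.15% − 6.96% = +0.19 pp.

The unemployment rate changed by +0.19 percentage points.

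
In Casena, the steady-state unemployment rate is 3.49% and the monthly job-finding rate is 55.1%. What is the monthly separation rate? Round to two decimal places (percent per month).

From u* = s/(s+f): s = u·f/(1−u).
s = 0.0349 × 55.1 / (1 − 0.0349) = 1.9230 / 0.9651 ≈ 1.99% per month.

Separation rate ≈ 1.99% per month.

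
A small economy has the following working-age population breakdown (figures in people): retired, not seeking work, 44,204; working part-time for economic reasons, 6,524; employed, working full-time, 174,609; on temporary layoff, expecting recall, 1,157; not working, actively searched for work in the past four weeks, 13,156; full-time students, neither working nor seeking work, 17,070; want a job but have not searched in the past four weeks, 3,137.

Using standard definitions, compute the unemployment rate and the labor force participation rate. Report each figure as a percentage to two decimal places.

Unemployment rate ≈ 7.32%; labor force participation rate ≈ 75.21%.

Employed = 6,524 + 174,609 = 181,133 (anyone who worked, including part-time for economic reasons, counts as employed).
Unemployed = 1,157 + 13,156 = 14,313 (jobless and actively searching, or on temporary layoff).
Labor force = 181,133 + 14,313 = 195,446.
Not in labor force = 44,204 + 17,070 + 3,137 = 64,411 (those not working and not actively searching are outside the labor force — including those who want a job but have given up searching).
Civilian working-age population = 195,446 + 64,411 = 259,857.
Unemployment rate = 14,313 / 195,446 = 7.32%.
Labor force participation rate = 195,446 / 259,857 = 75.21%.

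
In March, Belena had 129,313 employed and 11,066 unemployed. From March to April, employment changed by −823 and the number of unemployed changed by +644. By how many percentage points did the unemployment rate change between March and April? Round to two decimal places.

The unemployment rate changed by +0.47 percentage points.

March: labor force = 129,313 + 11,066 = 140,379; u = 11,066/140,379 = 7.88%.
April: labor force = 128,490 + 11,710 = 140,200; u = 11,710/140,200 = 8.35%.
Change = 8.35% − 7.88% = +0.47 pp.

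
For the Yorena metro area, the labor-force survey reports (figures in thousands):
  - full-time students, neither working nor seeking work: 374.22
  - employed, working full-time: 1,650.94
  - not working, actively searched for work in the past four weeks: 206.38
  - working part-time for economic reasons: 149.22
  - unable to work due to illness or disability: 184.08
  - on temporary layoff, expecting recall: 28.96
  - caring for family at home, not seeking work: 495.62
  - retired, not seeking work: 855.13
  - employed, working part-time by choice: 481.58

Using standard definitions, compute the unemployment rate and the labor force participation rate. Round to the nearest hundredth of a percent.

Unemployment rate ≈ 9.35%; labor force participation rate ≈ 56.87%.

Employed = 1,650.94 + 149.22 + 481.58 = 2,281.74 thousand (anyone who worked, including part-time for economic reasons, counts as employed).
Unemployed = 206.38 + 28.96 = 235.34 thousand (jobless and actively searching, or on temporary layoff).
Labor force = 2,281.74 + 235.34 = 2,517.08 thousand.
Not in labor force = 374.22 + 184.08 + 495.62 + 855.13 = 1,909.05 thousand (those not working and not actively searching are outside the labor force).
Civilian working-age population = 2,517.08 + 1,909.05 = 4,426.13 thousand.
Unemployment rate = 235.34 / 2,517.08 = 9.35%.
Labor force participation rate = 2,517.08 / 4,426.13 = 56.87%.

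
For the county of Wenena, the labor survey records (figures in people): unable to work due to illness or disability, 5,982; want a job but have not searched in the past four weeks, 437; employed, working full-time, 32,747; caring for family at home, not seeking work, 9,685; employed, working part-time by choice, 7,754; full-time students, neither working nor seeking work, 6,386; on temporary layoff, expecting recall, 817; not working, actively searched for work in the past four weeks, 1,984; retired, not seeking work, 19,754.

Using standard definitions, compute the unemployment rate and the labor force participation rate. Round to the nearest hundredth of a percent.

Unemployment rate ≈ 6.47%; labor force participation rate ≈ 50.62%.

Employed = 32,747 + 7,754 = 40,501.
Unemployed = 817 + 1,984 = 2,801 (jobless and actively searching, or on temporary layoff).
Labor force = 40,501 + 2,801 = 43,302.
Not in labor force = 5,982 + 437 + 9,685 + 6,386 + 19,754 = 42,244 (those not working and not actively searching are outside the labor force — including those who want a job but have given up searching).
Civilian working-age population = 43,302 + 42,244 = 85,546.
Unemployment rate = 2,801 / 43,302 = 6.47%.
Labor force participation rate = 43,302 / 85,546 = 50.62%.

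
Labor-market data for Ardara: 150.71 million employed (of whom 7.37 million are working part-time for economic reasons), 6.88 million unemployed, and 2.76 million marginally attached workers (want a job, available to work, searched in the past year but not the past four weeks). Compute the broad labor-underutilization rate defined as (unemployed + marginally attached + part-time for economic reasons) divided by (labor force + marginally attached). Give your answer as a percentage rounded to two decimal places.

Broad underutilization rate ≈ 10.61%.

Labor force = 150.71 + 6.88 = 157.59 million.
Numerator = 6.88 + 2.76 + 7.37 = 17.01 million.
Denominator = 157.59 + 2.76 = 160.35 million.
Broad rate = 17.01 / 160.35 = 10.61%.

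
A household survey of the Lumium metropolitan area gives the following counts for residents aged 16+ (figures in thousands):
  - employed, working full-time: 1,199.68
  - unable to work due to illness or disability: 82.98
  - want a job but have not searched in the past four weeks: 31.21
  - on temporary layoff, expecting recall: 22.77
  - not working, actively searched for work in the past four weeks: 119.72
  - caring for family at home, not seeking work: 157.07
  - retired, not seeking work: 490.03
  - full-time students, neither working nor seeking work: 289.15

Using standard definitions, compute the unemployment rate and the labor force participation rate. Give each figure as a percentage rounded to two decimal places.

Unemployment rate ≈ 10.62%; labor force participation rate ≈ 56.10%.

Employed = 1,199.68 thousand.
Unemployed = 22.77 + 119.72 = 142.49 thousand (jobless and actively searching, or on temporary layoff).
Labor force = 1,199.68 + 142.49 = 1,342.17 thousand.
Not in labor force = 82.98 + 31.21 + 157.07 + 490.03 + 289.15 = 1,050.44 thousand (those not working and not actively searching are outside the labor force — including those who want a job but have given up searching).
Civilian working-age population = 1,342.17 + 1,050.44 = 2,392.61 thousand.
Unemployment rate = 142.49 / 1,342.17 = 10.62%.
Labor force participation rate = 1,342.17 / 2,392.61 = 56.10%.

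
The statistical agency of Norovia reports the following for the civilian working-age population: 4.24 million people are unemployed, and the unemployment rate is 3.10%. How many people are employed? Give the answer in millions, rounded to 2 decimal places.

Labor force = U / u = 4.24 / 0.0310 ≈ 136.77 million.
Employed = labor force − unemployed = 136.77 − 4.24 = 132.53 million.

About 132.53 million are employed.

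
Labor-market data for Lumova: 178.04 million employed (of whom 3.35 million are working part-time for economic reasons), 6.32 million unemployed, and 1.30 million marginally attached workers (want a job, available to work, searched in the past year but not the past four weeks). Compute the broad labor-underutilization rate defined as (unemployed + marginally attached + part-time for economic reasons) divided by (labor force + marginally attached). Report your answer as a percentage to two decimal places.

Broad underutilization rate ≈ 5.91%.

Labor force = 178.04 + 6.32 = 184.36 million.
Numerator = 6.32 + 1.30 + 3.35 = 10.97 million.
Denominator = 184.36 + 1.30 = 185.66 million.
Broad rate = 10.97 / 185.66 = 5.91%.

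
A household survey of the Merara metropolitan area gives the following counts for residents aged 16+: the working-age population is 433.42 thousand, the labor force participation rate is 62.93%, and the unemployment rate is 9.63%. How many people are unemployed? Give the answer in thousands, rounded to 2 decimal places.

Labor force = 0.6293 × 433.42 = 272.75 thousand.
Unemployed = 0.0963 × 272.75 ≈ 26.27 thousand.

About 26.27 thousand are unemployed.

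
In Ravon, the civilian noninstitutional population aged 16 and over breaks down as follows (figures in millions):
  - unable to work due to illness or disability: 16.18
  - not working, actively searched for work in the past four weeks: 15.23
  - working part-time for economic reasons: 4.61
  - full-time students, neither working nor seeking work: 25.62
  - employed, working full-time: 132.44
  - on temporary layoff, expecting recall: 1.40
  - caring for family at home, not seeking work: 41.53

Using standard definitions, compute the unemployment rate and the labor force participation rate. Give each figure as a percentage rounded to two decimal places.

Unemployment rate ≈ 10.82%; labor force participation rate ≈ 64.84%.

Employed = 4.61 + 132.44 = 137.05 million (anyone who worked, including part-time for economic reasons, counts as employed).
Unemployed = 15.23 + 1.40 = 16.63 million (jobless and actively searching, or on temporary layoff).
Labor force = 137.05 + 16.63 = 153.68 million.
Not in labor force = 16.18 + 25.62 + 41.53 = 83.33 million (those not working and not actively searching are outside the labor force).
Civilian working-age population = 153.68 + 83.33 = 237.01 million.
Unemployment rate = 16.63 / 153.68 = 10.82%.
Labor force participation rate = 153.68 / 237.01 = 64.84%.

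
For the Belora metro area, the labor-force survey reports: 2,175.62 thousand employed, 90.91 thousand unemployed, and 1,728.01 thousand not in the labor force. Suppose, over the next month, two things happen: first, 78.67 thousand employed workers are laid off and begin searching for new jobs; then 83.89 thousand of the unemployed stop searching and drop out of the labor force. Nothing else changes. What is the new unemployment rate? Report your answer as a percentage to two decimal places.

New unemployment rate ≈ 3.93%.

Initially, labor force = 2,175.62 + 90.91 = 2,266.53 thousand, so u = 90.91/2,266.53 = 4.01%.
After the first change, employed falls and unemployed rises by 78.67; labor force unchanged → E = 2,096.95, U = 169.58, labor force = 2,266.53 thousand.
After the second change, unemployed and labor force both fall by 83.89 → E = 2,096.95, U = 85.69, labor force = 2,182.64 thousand.
New unemployment rate = 85.69 / 2,182.64 = 3.93%.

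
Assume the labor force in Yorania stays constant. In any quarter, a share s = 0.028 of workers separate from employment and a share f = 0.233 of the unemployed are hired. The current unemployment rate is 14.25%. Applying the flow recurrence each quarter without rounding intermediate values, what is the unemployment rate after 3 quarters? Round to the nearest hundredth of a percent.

With a fixed labor force, u_{t+1} = u_t + s·(1−u_t) − f·u_t = u_t·(1−s−f) + s.
Here 1−s−f = 0.739 and s = 0.028.
u_1 = 0.142500 × 0.739 + 0.028 = 0.133307.
u_2 = 0.133307 × 0.739 + 0.028 = 0.126514.
u_3 = 0.126514 × 0.739 + 0.028 = 0.121494.

Unemployment rate after three quarters ≈ 12.15%.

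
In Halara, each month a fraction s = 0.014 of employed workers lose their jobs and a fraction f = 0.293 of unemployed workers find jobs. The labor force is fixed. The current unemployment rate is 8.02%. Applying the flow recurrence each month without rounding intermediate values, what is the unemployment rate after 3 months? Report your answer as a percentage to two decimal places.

With a fixed labor force, u_{t+1} = u_t + s·(1−u_t) − f·u_t = u_t·(1−s−f) + s.
Here 1−s−f = 0.693 and s = 0.014.
u_1 = 0.080200 × 0.693 + 0.014 = 0.069579.
u_2 = 0.069579 × 0.693 + 0.014 = 0.062218.
u_3 = 0.062218 × 0.693 + 0.014 = 0.057117.

Unemployment rate after three months ≈ 5.71%.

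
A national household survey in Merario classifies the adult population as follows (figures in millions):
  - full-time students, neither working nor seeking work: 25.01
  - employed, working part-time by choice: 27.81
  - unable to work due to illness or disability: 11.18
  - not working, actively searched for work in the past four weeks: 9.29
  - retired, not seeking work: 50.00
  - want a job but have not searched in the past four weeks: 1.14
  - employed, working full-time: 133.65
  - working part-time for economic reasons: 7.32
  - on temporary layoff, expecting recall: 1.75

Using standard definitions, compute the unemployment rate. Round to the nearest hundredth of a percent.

Unemployment rate ≈ 6.14%.

Employed = 27.81 + 133.65 + 7.32 = 168.78 million (anyone who worked, including part-time for economic reasons, counts as employed).
Unemployed = 9.29 + 1.75 = 11.04 million (jobless and actively searching, or on temporary layoff).
Labor force = 168.78 + 11.04 = 179.82 million.
Unemployment rate = 11.04 / 179.82 = 6.14%.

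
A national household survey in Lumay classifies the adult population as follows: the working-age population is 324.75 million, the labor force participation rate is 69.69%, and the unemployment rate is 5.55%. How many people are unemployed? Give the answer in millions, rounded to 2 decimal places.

About 12.56 million are unemployed.

Labor force = 0.6969 × 324.75 = 226.32 million.
Unemployed = 0.0555 × 226.32 ≈ 12.56 million.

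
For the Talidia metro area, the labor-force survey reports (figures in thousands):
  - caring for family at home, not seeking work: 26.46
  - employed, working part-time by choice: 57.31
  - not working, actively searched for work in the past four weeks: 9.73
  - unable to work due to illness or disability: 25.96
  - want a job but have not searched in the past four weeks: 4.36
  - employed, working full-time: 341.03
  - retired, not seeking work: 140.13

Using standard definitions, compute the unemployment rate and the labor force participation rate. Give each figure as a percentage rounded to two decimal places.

Unemployment rate ≈ 2.38%; labor force participation rate ≈ 67.45%.

Employed = 57.31 + 341.03 = 398.34 thousand.
Unemployed = 9.73 thousand.
Labor force = 398.34 + 9.73 = 408.07 thousand.
Not in labor force = 26.46 + 25.96 + 4.36 + 140.13 = 196.91 thousand (those not working and not actively searching are outside the labor force — including those who want a job but have given up searching).
Civilian working-age population = 408.07 + 196.91 = 604.98 thousand.
Unemployment rate = 9.73 / 408.07 = 2.38%.
Labor force participation rate = 408.07 / 604.98 = 67.45%.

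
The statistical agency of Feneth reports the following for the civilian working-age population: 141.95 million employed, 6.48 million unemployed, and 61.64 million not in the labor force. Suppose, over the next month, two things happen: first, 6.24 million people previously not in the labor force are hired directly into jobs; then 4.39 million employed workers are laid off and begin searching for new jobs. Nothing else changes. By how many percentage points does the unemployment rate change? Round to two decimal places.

Initially, labor force = 141.95 + 6.48 = 148.43 million, so u = 6.48/148.43 = 4.37%.
After the first change, employed and labor force both rise by 6.24; unemployed unchanged → E = 148.19, U = 6.48, labor force = 154.67 million.
After the second change, employed falls and unemployed rises by 4.39; labor force unchanged → E = 143.80, U = 10.87, labor force = 154.67 million.
New unemployment rate = 10.87 / 154.67 = 7.03%.
Change = 7.03% − 4.37% = +2.66 percentage points.

The unemployment rate changes by +2.66 percentage points.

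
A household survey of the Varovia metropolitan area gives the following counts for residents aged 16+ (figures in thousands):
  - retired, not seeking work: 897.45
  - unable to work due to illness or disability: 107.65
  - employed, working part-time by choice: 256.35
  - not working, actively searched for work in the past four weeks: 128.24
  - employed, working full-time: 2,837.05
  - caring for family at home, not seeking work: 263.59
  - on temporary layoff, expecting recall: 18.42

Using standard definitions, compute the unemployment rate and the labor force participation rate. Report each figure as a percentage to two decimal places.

Unemployment rate ≈ 4.53%; labor force participation rate ≈ 71.86%.

Employed = 256.35 + 2,837.05 = 3,093.40 thousand.
Unemployed = 128.24 + 18.42 = 146.66 thousand (jobless and actively searching, or on temporary layoff).
Labor force = 3,093.40 + 146.66 = 3,240.06 thousand.
Not in labor force = 897.45 + 107.65 + 263.59 = 1,268.69 thousand (those not working and not actively searching are outside the labor force).
Civilian working-age population = 3,240.06 + 1,268.69 = 4,508.75 thousand.
Unemployment rate = 146.66 / 3,240.06 = 4.53%.
Labor force participation rate = 3,240.06 / 4,508.75 = 71.86%.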